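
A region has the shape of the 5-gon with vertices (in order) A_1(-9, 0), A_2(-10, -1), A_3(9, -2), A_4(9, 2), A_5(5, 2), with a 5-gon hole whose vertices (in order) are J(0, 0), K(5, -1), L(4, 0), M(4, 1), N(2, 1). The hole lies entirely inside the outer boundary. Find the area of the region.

Outer boundary:
Σ = (9) + (29) + (36) + (8) + (18) = 100
Area = |Σ|/2 = 50.
Hole:
Apply the surveyor's formula: 2A = Σ (x_i·y_{i+1} − x_{i+1}·y_i), indices taken mod 5.
Cross-terms: 0, 4, 4, 2, 0  ⇒  Σ = 10
Area = |Σ|/2 = 5.
Net area = 50 − 5 = 45.

45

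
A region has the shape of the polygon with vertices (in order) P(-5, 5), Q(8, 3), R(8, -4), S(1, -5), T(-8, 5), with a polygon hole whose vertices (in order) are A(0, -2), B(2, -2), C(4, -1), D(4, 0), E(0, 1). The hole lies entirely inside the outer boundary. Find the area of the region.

89.5

Outer boundary:
Apply Gauss's area formula: 2A = Σ (x_i·y_{i+1} − x_{i+1}·y_i), indices taken mod 5.
Σ = (-55) + (-56) + (-36) + (-35) + (-15) = -197
Area = |Σ|/2 = 98.5.
Hole:
Σ = (4) + (6) + (4) + (4) + (0) = 18
Area = |Σ|/2 = 9.
Net area = 98.5 − 9 = 89.5.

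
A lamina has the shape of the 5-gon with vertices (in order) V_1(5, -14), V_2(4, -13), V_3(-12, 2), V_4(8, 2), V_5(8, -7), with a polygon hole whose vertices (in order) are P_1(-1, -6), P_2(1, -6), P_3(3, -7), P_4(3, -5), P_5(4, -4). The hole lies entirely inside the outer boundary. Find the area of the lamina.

168.5

Outer boundary:
V_1→V_2: (5)(-13) − (4)(-14) = -9
V_2→V_3: (4)(2) − (-12)(-13) = -148
V_3→V_4: (-12)(2) − (8)(2) = -40
V_4→V_5: (8)(-7) − (8)(2) = -72
V_5→V_1: (8)(-14) − (5)(-7) = -77
Σ = -346
Area = |Σ|/2 = 173.
Hole:
Apply Gauss's area formula: 2A = Σ (x_i·y_{i+1} − x_{i+1}·y_i), indices taken mod 5.
Σ = (12) + (11) + (6) + (8) + (-28) = 9
Area = |Σ|/2 = 4.5.
Net area = 173 − 4.5 = 168.5.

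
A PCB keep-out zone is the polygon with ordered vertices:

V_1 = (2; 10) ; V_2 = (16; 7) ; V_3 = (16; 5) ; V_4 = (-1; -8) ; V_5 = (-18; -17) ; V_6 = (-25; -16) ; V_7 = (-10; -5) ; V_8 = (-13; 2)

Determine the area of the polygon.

409.5

Σ = (-146) + (-32) + (-123) + (-127) + (-137) + (-35) + (-85) + (-134) = -819
Area = |Σ|/2 = 409.5.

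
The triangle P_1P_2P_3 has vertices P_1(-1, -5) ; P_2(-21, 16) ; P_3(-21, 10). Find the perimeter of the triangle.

60

|P_1P_2| = √((-20)² + (21)²) = √841 = 29
|P_2P_3| = √((0)² + (-6)²) = √36 = 6
|P_3P_1| = √((20)² + (-15)²) = √625 = 25
Perimeter = 29 + 6 + 25 = 60.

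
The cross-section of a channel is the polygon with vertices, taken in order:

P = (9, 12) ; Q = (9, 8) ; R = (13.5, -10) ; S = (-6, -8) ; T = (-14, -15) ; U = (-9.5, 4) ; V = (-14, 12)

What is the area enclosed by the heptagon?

478.25

Apply the shoelace formula: 2A = Σ (x_i·y_{i+1} − x_{i+1}·y_i), indices taken mod 7.
Σ = (-36) + (-198) + (-168) + (-22) + (-198.5) + (-58) + (-276) = -956.5
Area = |Σ|/2 = 478.25.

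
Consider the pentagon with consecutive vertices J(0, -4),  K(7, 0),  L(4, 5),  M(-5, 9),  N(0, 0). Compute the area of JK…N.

Apply the surveyor's formula: 2A = Σ (x_i·y_{i+1} − x_{i+1}·y_i), indices taken mod 5.
Cross-terms: 28, 35, 61, 0, 0  ⇒  Σ = 124
Area = |Σ|/2 = 62.

62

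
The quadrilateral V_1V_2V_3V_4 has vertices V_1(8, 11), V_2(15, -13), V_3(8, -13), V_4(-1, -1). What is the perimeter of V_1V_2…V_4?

62

|V_1V_2| = √((7)² + (-24)²) = √625 = 25
|V_2V_3| = √((-7)² + (0)²) = √49 = 7
|V_3V_4| = √((-9)² + (12)²) = √225 = 15
|V_4V_1| = √((9)² + (12)²) = √225 = 15
Perimeter = 25 + 7 + 15 + 15 = 62.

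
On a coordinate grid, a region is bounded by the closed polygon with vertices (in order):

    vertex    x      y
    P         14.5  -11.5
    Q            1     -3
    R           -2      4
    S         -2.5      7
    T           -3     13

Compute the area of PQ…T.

101.75

Σ = (-32) + (-2) + (-4) + (-11.5) + (-154) = -203.5
Area = |Σ|/2 = 101.75.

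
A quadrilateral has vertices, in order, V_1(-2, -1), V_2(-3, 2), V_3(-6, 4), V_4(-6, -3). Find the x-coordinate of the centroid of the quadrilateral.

-67/15

Apply Gauss's area formula. First the cross-terms c_i = x_i·y_{i+1} − x_{i+1}·y_i:
  -7, 0, 42, 0  ⇒  2A = 35, A = 17.5.
Then Σ (x_i + x_{i+1})·c_i = -469, so x̄ = -469 / (6·17.5) = -67/15.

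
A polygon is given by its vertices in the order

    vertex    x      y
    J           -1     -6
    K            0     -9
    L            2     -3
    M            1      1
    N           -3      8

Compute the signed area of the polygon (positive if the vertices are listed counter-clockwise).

34.5

Apply the surveyor's formula: 2A = Σ (x_i·y_{i+1} − x_{i+1}·y_i), indices taken mod 5.
Cross-terms: 9, 18, 5, 11, 26  ⇒  Σ = 69
Signed area = Σ/2 = 34.5 (positive ⇒ counter-clockwise traversal).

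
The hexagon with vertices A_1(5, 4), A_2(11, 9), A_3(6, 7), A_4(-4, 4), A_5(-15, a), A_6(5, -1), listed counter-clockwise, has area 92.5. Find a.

Write out the shoelace sum; only the two edges meeting at A_5 involve a:
2·Area = [((-4)·a − (-15)·4) + ((-15)·(-1) − 5·a)] + 101
       = -9·a + 176 = 185
⇒ a = -1.

-1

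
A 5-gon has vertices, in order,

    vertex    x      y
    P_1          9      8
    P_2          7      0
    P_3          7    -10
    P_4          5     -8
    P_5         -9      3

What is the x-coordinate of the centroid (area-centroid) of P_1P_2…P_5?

215/108

Apply the shoelace formula. First the cross-terms c_i = x_i·y_{i+1} − x_{i+1}·y_i:
  -56, -70, -6, -57, -99  ⇒  2A = -288, A = -144.
Then Σ (x_i + x_{i+1})·c_i = -1720, so x̄ = -1720 / (6·(-144)) = 215/108.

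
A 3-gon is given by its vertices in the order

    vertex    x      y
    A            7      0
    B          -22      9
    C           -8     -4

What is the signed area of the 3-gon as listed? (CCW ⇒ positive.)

125.5

Apply Gauss's area formula: 2A = Σ (x_i·y_{i+1} − x_{i+1}·y_i), indices taken mod 3.
Σ = (63) + (160) + (28) = 251
Signed area = Σ/2 = 125.5 (positive ⇒ counter-clockwise traversal).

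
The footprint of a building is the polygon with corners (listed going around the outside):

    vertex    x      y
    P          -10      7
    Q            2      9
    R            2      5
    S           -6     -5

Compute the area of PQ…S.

92

Apply the shoelace formula: 2A = Σ (x_i·y_{i+1} − x_{i+1}·y_i), indices taken mod 4.
Σ = (-104) + (-8) + (20) + (-92) = -184
Area = |Σ|/2 = 92.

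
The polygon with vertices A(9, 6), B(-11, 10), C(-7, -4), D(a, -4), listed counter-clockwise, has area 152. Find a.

The doubled signed area Σ (x_i y_{i+1} − x_{i+1} y_i) is linear in a.
With a=0 it equals 334; the coefficient of a is 10 (from the two edges through D).
So 10·a + 334 = 2·152 = 304 ⇒ a = -3.

-3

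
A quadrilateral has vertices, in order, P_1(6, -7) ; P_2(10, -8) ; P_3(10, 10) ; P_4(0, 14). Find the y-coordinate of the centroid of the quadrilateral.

467/129

Apply the surveyor's formula. First the cross-terms c_i = x_i·y_{i+1} − x_{i+1}·y_i:
  22, 180, 140, -84  ⇒  2A = 258, A = 129.
Then Σ (y_i + y_{i+1})·c_i = 2802, so ȳ = 2802 / (6·129) = 467/129.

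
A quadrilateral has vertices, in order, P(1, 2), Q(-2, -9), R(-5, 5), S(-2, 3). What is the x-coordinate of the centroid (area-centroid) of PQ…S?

Apply the shoelace formula. First the cross-terms c_i = x_i·y_{i+1} − x_{i+1}·y_i:
  -5, -55, -5, -7  ⇒  2A = -72, A = -36.
Then Σ (x_i + x_{i+1})·c_i = 432, so x̄ = 432 / (6·(-36)) = -2.

-2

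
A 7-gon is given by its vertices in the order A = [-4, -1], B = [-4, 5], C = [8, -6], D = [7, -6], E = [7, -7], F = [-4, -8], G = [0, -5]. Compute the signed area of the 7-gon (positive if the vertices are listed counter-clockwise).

Apply the shoelace (surveyor's) formula: 2A = Σ (x_i·y_{i+1} − x_{i+1}·y_i), indices taken mod 7.
Σ = (-24) + (-16) + (-6) + (-7) + (-84) + (20) + (-20) = -137
Signed area = Σ/2 = -68.5 (negative ⇒ clockwise traversal).

-68.5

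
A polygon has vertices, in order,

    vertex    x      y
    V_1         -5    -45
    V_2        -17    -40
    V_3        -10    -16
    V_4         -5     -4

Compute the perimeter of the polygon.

|V_1V_2| = √((-12)² + (5)²) = √169 = 13
|V_2V_3| = √((7)² + (24)²) = √625 = 25
|V_3V_4| = √((5)² + (12)²) = √169 = 13
|V_4V_1| = √((0)² + (-41)²) = √1681 = 41
Perimeter = 13 + 25 + 13 + 41 = 92.

92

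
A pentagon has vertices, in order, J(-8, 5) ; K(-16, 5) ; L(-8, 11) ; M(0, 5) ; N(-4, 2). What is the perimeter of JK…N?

38

|JK| = √((-8)² + (0)²) = √64 = 8
|KL| = √((8)² + (6)²) = √100 = 10
|LM| = √((8)² + (-6)²) = √100 = 10
|MN| = √((-4)² + (-3)²) = √25 = 5
|NJ| = √((-4)² + (3)²) = √25 = 5
Perimeter = 8 + 10 + 10 + 5 + 5 = 38.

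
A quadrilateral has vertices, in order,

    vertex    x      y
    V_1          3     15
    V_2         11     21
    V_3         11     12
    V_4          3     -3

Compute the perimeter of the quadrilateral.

|V_1V_2| = √((8)² + (6)²) = √100 = 10
|V_2V_3| = √((0)² + (-9)²) = √81 = 9
|V_3V_4| = √((-8)² + (-15)²) = √289 = 17
|V_4V_1| = √((0)² + (18)²) = √324 = 18
Perimeter = 10 + 9 + 17 + 18 = 54.

54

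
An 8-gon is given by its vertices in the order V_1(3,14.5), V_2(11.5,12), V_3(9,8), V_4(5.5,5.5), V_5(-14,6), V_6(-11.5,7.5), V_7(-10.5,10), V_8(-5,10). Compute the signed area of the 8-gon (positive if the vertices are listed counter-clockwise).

-130.5

Σ = (-130.75) + (-16) + (5.5) + (110) + (-36) + (-36.25) + (-55) + (-102.5) = -261
Signed area = Σ/2 = -130.5 (negative ⇒ clockwise traversal).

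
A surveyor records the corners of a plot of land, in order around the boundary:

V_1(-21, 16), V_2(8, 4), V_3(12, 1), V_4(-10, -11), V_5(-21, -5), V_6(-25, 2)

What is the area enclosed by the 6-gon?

Apply the surveyor's formula: 2A = Σ (x_i·y_{i+1} − x_{i+1}·y_i), indices taken mod 6.
Σ = (-212) + (-40) + (-122) + (-181) + (-167) + (-358) = -1080
Area = |Σ|/2 = 540.

540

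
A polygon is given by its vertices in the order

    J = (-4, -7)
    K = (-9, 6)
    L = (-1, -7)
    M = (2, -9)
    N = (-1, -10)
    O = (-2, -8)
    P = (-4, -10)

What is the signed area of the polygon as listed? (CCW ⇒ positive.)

-30

Cross-terms: -87, 69, 23, -29, -12, -12, -12  ⇒  Σ = -60
Signed area = Σ/2 = -30 (negative ⇒ clockwise traversal).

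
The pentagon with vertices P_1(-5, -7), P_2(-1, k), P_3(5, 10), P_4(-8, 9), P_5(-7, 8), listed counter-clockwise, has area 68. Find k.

Write out the shoelace sum; only the two edges meeting at P_2 involve k:
2·Area = [((-5)·k − (-1)·(-7)) + ((-1)·10 − 5·k)] + 213
       = -10·k + 196 = 136
⇒ k = 6.

6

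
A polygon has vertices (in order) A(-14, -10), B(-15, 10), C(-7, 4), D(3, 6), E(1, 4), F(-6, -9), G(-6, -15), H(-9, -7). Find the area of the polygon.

A→B: (-14)(10) − (-15)(-10) = -290
B→C: (-15)(4) − (-7)(10) = 10
C→D: (-7)(6) − (3)(4) = -54
D→E: (3)(4) − (1)(6) = 6
E→F: (1)(-9) − (-6)(4) = 15
F→G: (-6)(-15) − (-6)(-9) = 36
G→H: (-6)(-7) − (-9)(-15) = -93
H→A: (-9)(-10) − (-14)(-7) = -8
Σ = -378
Area = |Σ|/2 = 189.

189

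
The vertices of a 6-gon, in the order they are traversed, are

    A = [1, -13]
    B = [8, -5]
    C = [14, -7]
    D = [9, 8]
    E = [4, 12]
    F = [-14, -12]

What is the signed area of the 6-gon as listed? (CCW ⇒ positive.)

A→B: (1)(-5) − (8)(-13) = 99
B→C: (8)(-7) − (14)(-5) = 14
C→D: (14)(8) − (9)(-7) = 175
D→E: (9)(12) − (4)(8) = 76
E→F: (4)(-12) − (-14)(12) = 120
F→A: (-14)(-13) − (1)(-12) = 194
Σ = 678
Signed area = Σ/2 = 339 (positive ⇒ counter-clockwise traversal).

339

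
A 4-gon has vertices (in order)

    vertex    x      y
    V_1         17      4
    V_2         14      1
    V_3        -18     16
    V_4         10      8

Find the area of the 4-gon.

Apply the shoelace (surveyor's) formula: 2A = Σ (x_i·y_{i+1} − x_{i+1}·y_i), indices taken mod 4.
Σ = (-39) + (242) + (-304) + (-96) = -197
Area = |Σ|/2 = 98.5.

98.5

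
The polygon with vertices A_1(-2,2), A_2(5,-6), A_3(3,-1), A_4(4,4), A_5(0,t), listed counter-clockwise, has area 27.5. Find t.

4

Write out the shoelace sum; only the two edges meeting at A_5 involve t:
2·Area = [(4·t − 0·4) + (0·2 − (-2)·t)] + 31
       = 6·t + 31 = 55
⇒ t = 4.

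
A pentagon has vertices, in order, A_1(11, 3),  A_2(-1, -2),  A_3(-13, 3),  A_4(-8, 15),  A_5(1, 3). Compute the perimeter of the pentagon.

64

|A_1A_2| = √((-12)² + (-5)²) = √169 = 13
|A_2A_3| = √((-12)² + (5)²) = √169 = 13
|A_3A_4| = √((5)² + (12)²) = √169 = 13
|A_4A_5| = √((9)² + (-12)²) = √225 = 15
|A_5A_1| = √((10)² + (0)²) = √100 = 10
Perimeter = 13 + 13 + 13 + 15 + 10 = 64.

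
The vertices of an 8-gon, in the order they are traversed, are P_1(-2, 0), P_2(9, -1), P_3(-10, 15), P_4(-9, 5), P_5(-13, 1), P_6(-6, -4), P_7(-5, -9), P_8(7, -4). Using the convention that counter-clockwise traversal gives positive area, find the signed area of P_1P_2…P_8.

217.5

Apply the surveyor's formula: 2A = Σ (x_i·y_{i+1} − x_{i+1}·y_i), indices taken mod 8.
Σ = (2) + (125) + (85) + (56) + (58) + (34) + (83) + (-8) = 435
Signed area = Σ/2 = 217.5 (positive ⇒ counter-clockwise traversal).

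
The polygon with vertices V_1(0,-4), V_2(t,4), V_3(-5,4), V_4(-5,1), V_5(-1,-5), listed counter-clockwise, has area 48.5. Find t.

The doubled signed area Σ (x_i y_{i+1} − x_{i+1} y_i) is linear in t.
With t=0 it equals 65; the coefficient of t is 8 (from the two edges through V_2).
So 8·t + 65 = 2·48.5 = 97 ⇒ t = 4.

4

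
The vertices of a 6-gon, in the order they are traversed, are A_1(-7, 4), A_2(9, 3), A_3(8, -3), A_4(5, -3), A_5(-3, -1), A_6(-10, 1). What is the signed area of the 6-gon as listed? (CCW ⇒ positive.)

Σ = (-57) + (-51) + (-9) + (-14) + (-13) + (-33) = -177
Signed area = Σ/2 = -88.5 (negative ⇒ clockwise traversal).

-88.5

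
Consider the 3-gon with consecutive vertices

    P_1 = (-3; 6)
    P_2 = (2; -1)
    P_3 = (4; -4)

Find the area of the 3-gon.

Apply the shoelace (surveyor's) formula: 2A = Σ (x_i·y_{i+1} − x_{i+1}·y_i), indices taken mod 3.
Cross-terms: -9, -4, 12  ⇒  Σ = -1
Area = |Σ|/2 = 0.5.

0.5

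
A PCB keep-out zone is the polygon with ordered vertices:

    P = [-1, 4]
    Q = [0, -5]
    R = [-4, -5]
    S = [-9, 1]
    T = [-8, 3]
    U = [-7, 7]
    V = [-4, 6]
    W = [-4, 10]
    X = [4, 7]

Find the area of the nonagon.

P→Q: (-1)(-5) − (0)(4) = 5
Q→R: (0)(-5) − (-4)(-5) = -20
R→S: (-4)(1) − (-9)(-5) = -49
S→T: (-9)(3) − (-8)(1) = -19
T→U: (-8)(7) − (-7)(3) = -35
U→V: (-7)(6) − (-4)(7) = -14
V→W: (-4)(10) − (-4)(6) = -16
W→X: (-4)(7) − (4)(10) = -68
X→P: (4)(4) − (-1)(7) = 23
Σ = -193
Area = |Σ|/2 = 96.5.

96.5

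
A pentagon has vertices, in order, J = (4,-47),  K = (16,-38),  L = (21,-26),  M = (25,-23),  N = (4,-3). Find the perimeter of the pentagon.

|JK| = √((12)² + (9)²) = √225 = 15
|KL| = √((5)² + (12)²) = √169 = 13
|LM| = √((4)² + (3)²) = √25 = 5
|MN| = √((-21)² + (20)²) = √841 = 29
|NJ| = √((0)² + (-44)²) = √1936 = 44
Perimeter = 15 + 13 + 5 + 29 + 44 = 106.

106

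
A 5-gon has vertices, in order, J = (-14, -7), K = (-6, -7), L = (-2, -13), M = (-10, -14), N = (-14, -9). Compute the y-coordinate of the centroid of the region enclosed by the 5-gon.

Apply Gauss's area formula. First the cross-terms c_i = x_i·y_{i+1} − x_{i+1}·y_i:
  56, 64, -102, -106, -28  ⇒  2A = -116, A = -58.
Then Σ (y_i + y_{i+1})·c_i = 3576, so ȳ = 3576 / (6·(-58)) = -298/29.

-298/29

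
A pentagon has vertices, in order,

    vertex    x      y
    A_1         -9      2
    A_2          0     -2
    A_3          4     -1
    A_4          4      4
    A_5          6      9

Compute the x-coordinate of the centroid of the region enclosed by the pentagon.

Apply Gauss's area formula. First the cross-terms c_i = x_i·y_{i+1} − x_{i+1}·y_i:
  18, 8, 20, 12, 93  ⇒  2A = 151, A = 75.5.
Then Σ (x_i + x_{i+1})·c_i = -129, so x̄ = -129 / (6·75.5) = -43/151.

-43/151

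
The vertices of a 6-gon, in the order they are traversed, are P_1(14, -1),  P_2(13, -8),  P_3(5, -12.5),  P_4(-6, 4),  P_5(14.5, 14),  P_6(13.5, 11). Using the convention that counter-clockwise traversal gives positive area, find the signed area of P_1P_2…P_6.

Σ = (-99) + (-122.5) + (-55) + (-142) + (-29.5) + (-167.5) = -615.5
Signed area = Σ/2 = -307.75 (negative ⇒ clockwise traversal).

-307.75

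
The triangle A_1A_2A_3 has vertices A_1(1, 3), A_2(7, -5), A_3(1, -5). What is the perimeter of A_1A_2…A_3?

|A_1A_2| = √((6)² + (-8)²) = √100 = 10
|A_2A_3| = √((-6)² + (0)²) = √36 = 6
|A_3A_1| = √((0)² + (8)²) = √64 = 8
Perimeter = 10 + 6 + 8 = 24.

24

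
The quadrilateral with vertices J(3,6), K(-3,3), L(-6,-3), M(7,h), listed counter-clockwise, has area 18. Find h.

The doubled signed area Σ (x_i y_{i+1} − x_{i+1} y_i) is linear in h.
With h=0 it equals 117; the coefficient of h is -9 (from the two edges through M).
So -9·h + 117 = 2·18 = 36 ⇒ h = 9.

9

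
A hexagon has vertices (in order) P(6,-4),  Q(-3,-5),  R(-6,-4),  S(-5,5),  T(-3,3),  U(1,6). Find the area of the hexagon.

Apply the shoelace (surveyor's) formula: 2A = Σ (x_i·y_{i+1} − x_{i+1}·y_i), indices taken mod 6.
Cross-terms: -42, -18, -50, 0, -21, -40  ⇒  Σ = -171
Area = |Σ|/2 = 85.5.

85.5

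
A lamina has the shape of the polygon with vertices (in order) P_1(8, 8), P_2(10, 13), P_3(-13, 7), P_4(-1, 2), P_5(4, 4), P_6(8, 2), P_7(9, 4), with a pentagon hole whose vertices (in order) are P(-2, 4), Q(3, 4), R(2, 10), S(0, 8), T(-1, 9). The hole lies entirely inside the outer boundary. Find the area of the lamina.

111

Outer boundary:
Cross-terms: 24, 239, -19, -12, -24, 14, 40  ⇒  Σ = 262
Area = |Σ|/2 = 131.
Hole:
P→Q: (-2)(4) − (3)(4) = -20
Q→R: (3)(10) − (2)(4) = 22
R→S: (2)(8) − (0)(10) = 16
S→T: (0)(9) − (-1)(8) = 8
T→P: (-1)(4) − (-2)(9) = 14
Σ = 40
Area = |Σ|/2 = 20.
Net area = 131 − 20 = 111.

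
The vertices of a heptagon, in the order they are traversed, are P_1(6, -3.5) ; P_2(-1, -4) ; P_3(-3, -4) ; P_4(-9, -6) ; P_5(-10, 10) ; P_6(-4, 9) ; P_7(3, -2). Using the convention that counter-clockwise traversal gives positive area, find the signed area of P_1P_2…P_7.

Apply the shoelace (surveyor's) formula: 2A = Σ (x_i·y_{i+1} − x_{i+1}·y_i), indices taken mod 7.
Cross-terms: -27.5, -8, -18, -150, -50, -19, 1.5  ⇒  Σ = -271
Signed area = Σ/2 = -135.5 (negative ⇒ clockwise traversal).

-135.5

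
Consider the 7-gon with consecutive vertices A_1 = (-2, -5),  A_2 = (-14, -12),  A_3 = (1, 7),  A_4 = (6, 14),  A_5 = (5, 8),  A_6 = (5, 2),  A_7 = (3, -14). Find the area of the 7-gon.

165.5

Apply Gauss's area formula: 2A = Σ (x_i·y_{i+1} − x_{i+1}·y_i), indices taken mod 7.
A_1→A_2: (-2)(-12) − (-14)(-5) = -46
A_2→A_3: (-14)(7) − (1)(-12) = -86
A_3→A_4: (1)(14) − (6)(7) = -28
A_4→A_5: (6)(8) − (5)(14) = -22
A_5→A_6: (5)(2) − (5)(8) = -30
A_6→A_7: (5)(-14) − (3)(2) = -76
A_7→A_1: (3)(-5) − (-2)(-14) = -43
Σ = -331
Area = |Σ|/2 = 165.5.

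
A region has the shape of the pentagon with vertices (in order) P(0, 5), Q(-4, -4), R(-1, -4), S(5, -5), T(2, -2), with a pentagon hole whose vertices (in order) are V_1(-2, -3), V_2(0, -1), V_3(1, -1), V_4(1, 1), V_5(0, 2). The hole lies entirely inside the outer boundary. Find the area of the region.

Outer boundary:
Apply the shoelace formula: 2A = Σ (x_i·y_{i+1} − x_{i+1}·y_i), indices taken mod 5.
P→Q: (0)(-4) − (-4)(5) = 20
Q→R: (-4)(-4) − (-1)(-4) = 12
R→S: (-1)(-5) − (5)(-4) = 25
S→T: (5)(-2) − (2)(-5) = 0
T→P: (2)(5) − (0)(-2) = 10
Σ = 67
Area = |Σ|/2 = 33.5.
Hole:
Apply Gauss's area formula: 2A = Σ (x_i·y_{i+1} − x_{i+1}·y_i), indices taken mod 5.
Cross-terms: 2, 1, 2, 2, 4  ⇒  Σ = 11
Area = |Σ|/2 = 5.5.
Net area = 33.5 − 5.5 = 28.

28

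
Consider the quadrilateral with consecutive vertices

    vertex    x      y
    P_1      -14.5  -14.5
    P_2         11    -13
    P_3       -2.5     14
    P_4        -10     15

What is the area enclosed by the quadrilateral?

467.25

Apply the shoelace (surveyor's) formula: 2A = Σ (x_i·y_{i+1} − x_{i+1}·y_i), indices taken mod 4.
Σ = (348) + (121.5) + (102.5) + (362.5) = 934.5
Area = |Σ|/2 = 467.25.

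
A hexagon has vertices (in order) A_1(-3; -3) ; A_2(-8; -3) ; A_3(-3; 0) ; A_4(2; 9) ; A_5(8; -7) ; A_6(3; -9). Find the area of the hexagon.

112

Apply Gauss's area formula: 2A = Σ (x_i·y_{i+1} − x_{i+1}·y_i), indices taken mod 6.
Σ = (-15) + (-9) + (-27) + (-86) + (-51) + (-36) = -224
Area = |Σ|/2 = 112.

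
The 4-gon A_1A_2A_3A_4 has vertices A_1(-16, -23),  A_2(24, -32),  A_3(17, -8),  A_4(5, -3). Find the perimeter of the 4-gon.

108

|A_1A_2| = √((40)² + (-9)²) = √1681 = 41
|A_2A_3| = √((-7)² + (24)²) = √625 = 25
|A_3A_4| = √((-12)² + (5)²) = √169 = 13
|A_4A_1| = √((-21)² + (-20)²) = √841 = 29
Perimeter = 41 + 25 + 13 + 29 = 108.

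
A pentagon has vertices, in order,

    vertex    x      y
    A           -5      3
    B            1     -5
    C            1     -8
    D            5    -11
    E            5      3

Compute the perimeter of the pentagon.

42

|AB| = √((6)² + (-8)²) = √100 = 10
|BC| = √((0)² + (-3)²) = √9 = 3
|CD| = √((4)² + (-3)²) = √25 = 5
|DE| = √((0)² + (14)²) = √196 = 14
|EA| = √((-10)² + (0)²) = √100 = 10
Perimeter = 10 + 3 + 5 + 14 + 10 = 42.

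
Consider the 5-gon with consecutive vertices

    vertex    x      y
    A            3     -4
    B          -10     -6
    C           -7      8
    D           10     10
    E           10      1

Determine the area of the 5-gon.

231.5

Σ = (-58) + (-122) + (-150) + (-90) + (-43) = -463
Area = |Σ|/2 = 231.5.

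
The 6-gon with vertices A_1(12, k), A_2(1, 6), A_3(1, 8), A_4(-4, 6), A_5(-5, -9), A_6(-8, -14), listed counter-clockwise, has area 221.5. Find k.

Write out the shoelace sum; only the two edges meeting at A_1 involve k:
2·Area = [((-8)·k − 12·(-14)) + (12·6 − 1·k)] + 104
       = -9·k + 344 = 443
⇒ k = -11.

-11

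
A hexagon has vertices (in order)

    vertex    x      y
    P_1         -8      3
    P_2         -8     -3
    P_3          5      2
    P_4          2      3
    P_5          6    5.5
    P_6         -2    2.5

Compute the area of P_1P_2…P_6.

45.5

Apply the shoelace (surveyor's) formula: 2A = Σ (x_i·y_{i+1} − x_{i+1}·y_i), indices taken mod 6.
Σ = (48) + (-1) + (11) + (-7) + (26) + (14) = 91
Area = |Σ|/2 = 45.5.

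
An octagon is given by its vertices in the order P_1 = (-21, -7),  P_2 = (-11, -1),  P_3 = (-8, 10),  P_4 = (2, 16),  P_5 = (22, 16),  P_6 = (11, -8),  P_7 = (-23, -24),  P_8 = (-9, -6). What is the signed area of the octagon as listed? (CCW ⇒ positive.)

Σ = (-56) + (-118) + (-148) + (-320) + (-352) + (-448) + (-78) + (-63) = -1583
Signed area = Σ/2 = -791.5 (negative ⇒ clockwise traversal).

-791.5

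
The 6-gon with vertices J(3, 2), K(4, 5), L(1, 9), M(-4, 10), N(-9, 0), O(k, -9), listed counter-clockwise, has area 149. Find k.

The doubled signed area Σ (x_i y_{i+1} − x_{i+1} y_i) is linear in k.
With k=0 it equals 282; the coefficient of k is 2 (from the two edges through O).
So 2·k + 282 = 2·149 = 298 ⇒ k = 8.

8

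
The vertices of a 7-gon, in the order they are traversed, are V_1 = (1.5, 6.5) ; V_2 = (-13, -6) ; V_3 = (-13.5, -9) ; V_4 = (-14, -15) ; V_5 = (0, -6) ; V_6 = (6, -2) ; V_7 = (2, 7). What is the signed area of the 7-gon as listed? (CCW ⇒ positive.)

V_1→V_2: (1.5)(-6) − (-13)(6.5) = 75.5
V_2→V_3: (-13)(-9) − (-13.5)(-6) = 36
V_3→V_4: (-13.5)(-15) − (-14)(-9) = 76.5
V_4→V_5: (-14)(-6) − (0)(-15) = 84
V_5→V_6: (0)(-2) − (6)(-6) = 36
V_6→V_7: (6)(7) − (2)(-2) = 46
V_7→V_1: (2)(6.5) − (1.5)(7) = 2.5
Σ = 356.5
Signed area = Σ/2 = 178.25 (positive ⇒ counter-clockwise traversal).

178.25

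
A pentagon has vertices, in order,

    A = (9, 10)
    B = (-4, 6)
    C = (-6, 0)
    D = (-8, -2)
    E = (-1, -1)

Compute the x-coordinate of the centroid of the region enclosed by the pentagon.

Apply the shoelace formula. First the cross-terms c_i = x_i·y_{i+1} − x_{i+1}·y_i:
  94, 36, 12, 6, -1  ⇒  2A = 147, A = 73.5.
Then Σ (x_i + x_{i+1})·c_i = -120, so x̄ = -120 / (6·73.5) = -40/147.

-40/147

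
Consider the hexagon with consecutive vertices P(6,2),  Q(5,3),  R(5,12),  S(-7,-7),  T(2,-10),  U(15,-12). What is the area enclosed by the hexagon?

207

Σ = (8) + (45) + (49) + (84) + (126) + (102) = 414
Area = |Σ|/2 = 207.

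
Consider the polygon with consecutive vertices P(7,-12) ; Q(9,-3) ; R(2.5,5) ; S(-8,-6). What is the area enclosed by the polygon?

151.25

Apply the surveyor's formula: 2A = Σ (x_i·y_{i+1} − x_{i+1}·y_i), indices taken mod 4.
Σ = (87) + (52.5) + (25) + (138) = 302.5
Area = |Σ|/2 = 151.25.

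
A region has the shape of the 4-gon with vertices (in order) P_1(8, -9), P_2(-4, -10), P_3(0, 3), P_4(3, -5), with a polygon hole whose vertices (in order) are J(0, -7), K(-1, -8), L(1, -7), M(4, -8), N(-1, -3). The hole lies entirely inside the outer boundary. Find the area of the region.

54.5

Outer boundary:
Cross-terms: -116, -12, -9, 13  ⇒  Σ = -124
Area = |Σ|/2 = 62.
Hole:
Apply the shoelace formula: 2A = Σ (x_i·y_{i+1} − x_{i+1}·y_i), indices taken mod 5.
J→K: (0)(-8) − (-1)(-7) = -7
K→L: (-1)(-7) − (1)(-8) = 15
L→M: (1)(-8) − (4)(-7) = 20
M→N: (4)(-3) − (-1)(-8) = -20
N→J: (-1)(-7) − (0)(-3) = 7
Σ = 15
Area = |Σ|/2 = 7.5.
Net area = 62 − 7.5 = 54.5.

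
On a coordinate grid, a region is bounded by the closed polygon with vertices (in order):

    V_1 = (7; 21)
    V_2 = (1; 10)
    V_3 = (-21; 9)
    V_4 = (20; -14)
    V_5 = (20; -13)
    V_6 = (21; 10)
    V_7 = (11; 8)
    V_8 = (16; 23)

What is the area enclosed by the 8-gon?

616.5

Cross-terms: 49, 219, 114, 20, 473, 58, 125, 175  ⇒  Σ = 1233
Area = |Σ|/2 = 616.5.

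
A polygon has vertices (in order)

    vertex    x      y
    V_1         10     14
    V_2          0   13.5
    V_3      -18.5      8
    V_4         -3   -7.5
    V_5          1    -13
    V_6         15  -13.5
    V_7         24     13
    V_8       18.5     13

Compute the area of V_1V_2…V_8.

747.5

Σ = (135) + (249.75) + (162.75) + (46.5) + (181.5) + (519) + (71.5) + (129) = 1495
Area = |Σ|/2 = 747.5.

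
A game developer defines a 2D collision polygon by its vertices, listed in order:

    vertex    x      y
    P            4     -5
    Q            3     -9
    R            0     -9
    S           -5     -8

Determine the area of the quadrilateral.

18

Cross-terms: -21, -27, -45, 57  ⇒  Σ = -36
Area = |Σ|/2 = 18.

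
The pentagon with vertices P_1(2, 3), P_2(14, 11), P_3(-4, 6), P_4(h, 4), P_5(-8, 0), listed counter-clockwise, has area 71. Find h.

The doubled signed area Σ (x_i y_{i+1} − x_{i+1} y_i) is linear in h.
With h=0 it equals 100; the coefficient of h is -6 (from the two edges through P_4).
So -6·h + 100 = 2·71 = 142 ⇒ h = -7.

-7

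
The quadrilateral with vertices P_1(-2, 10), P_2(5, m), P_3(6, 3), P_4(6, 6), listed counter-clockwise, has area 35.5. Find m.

-2

The doubled signed area Σ (x_i y_{i+1} − x_{i+1} y_i) is linear in m.
With m=0 it equals 55; the coefficient of m is -8 (from the two edges through P_2).
So -8·m + 55 = 2·35.5 = 71 ⇒ m = -2.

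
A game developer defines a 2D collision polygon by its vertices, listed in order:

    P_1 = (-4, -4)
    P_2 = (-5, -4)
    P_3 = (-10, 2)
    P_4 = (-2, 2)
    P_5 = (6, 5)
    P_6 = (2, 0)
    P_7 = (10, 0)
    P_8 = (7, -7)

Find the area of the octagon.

114

Apply Gauss's area formula: 2A = Σ (x_i·y_{i+1} − x_{i+1}·y_i), indices taken mod 8.
Cross-terms: -4, -50, -16, -22, -10, 0, -70, -56  ⇒  Σ = -228
Area = |Σ|/2 = 114.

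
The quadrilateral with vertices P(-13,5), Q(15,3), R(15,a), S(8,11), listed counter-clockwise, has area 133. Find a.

The doubled signed area Σ (x_i y_{i+1} − x_{i+1} y_i) is linear in a.
With a=0 it equals 189; the coefficient of a is 7 (from the two edges through R).
So 7·a + 189 = 2·133 = 266 ⇒ a = 11.

11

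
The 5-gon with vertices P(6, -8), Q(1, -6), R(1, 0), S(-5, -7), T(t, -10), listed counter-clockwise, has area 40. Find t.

Write out the shoelace sum; only the two edges meeting at T involve t:
2·Area = [((-5)·(-10) − t·(-7)) + (t·(-8) − 6·(-10))] + -29
       = -1·t + 81 = 80
⇒ t = 1.

1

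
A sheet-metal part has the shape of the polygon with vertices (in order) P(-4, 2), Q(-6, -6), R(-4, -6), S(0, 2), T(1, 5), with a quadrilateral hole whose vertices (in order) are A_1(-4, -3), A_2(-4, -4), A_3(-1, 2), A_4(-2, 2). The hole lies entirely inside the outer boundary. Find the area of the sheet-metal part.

Outer boundary:
Σ = (36) + (12) + (-8) + (-2) + (22) = 60
Area = |Σ|/2 = 30.
Hole:
Apply the shoelace formula: 2A = Σ (x_i·y_{i+1} − x_{i+1}·y_i), indices taken mod 4.
Cross-terms: 4, -12, 2, 14  ⇒  Σ = 8
Area = |Σ|/2 = 4.
Net area = 30 − 4 = 26.

26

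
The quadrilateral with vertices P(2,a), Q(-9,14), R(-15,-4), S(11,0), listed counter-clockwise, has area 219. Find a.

The doubled signed area Σ (x_i y_{i+1} − x_{i+1} y_i) is linear in a.
With a=0 it equals 318; the coefficient of a is 20 (from the two edges through P).
So 20·a + 318 = 2·219 = 438 ⇒ a = 6.

6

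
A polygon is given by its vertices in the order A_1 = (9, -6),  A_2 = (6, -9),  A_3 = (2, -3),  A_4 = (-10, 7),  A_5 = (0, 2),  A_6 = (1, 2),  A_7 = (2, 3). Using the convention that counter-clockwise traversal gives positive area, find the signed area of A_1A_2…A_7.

Cross-terms: -45, 0, -16, -20, -2, -1, -39  ⇒  Σ = -123
Signed area = Σ/2 = -61.5 (negative ⇒ clockwise traversal).

-61.5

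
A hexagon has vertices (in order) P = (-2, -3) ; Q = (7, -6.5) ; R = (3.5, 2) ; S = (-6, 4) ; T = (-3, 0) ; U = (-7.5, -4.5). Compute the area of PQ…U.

Apply the shoelace formula: 2A = Σ (x_i·y_{i+1} − x_{i+1}·y_i), indices taken mod 6.
Σ = (34) + (36.75) + (26) + (12) + (13.5) + (13.5) = 135.75
Area = |Σ|/2 = 67.875.

67.875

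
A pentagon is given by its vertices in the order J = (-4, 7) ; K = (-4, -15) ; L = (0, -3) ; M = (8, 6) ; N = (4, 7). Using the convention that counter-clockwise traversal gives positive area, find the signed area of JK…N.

Apply the surveyor's formula: 2A = Σ (x_i·y_{i+1} − x_{i+1}·y_i), indices taken mod 5.
J→K: (-4)(-15) − (-4)(7) = 88
K→L: (-4)(-3) − (0)(-15) = 12
L→M: (0)(6) − (8)(-3) = 24
M→N: (8)(7) − (4)(6) = 32
N→J: (4)(7) − (-4)(7) = 56
Σ = 212
Signed area = Σ/2 = 106 (positive ⇒ counter-clockwise traversal).

106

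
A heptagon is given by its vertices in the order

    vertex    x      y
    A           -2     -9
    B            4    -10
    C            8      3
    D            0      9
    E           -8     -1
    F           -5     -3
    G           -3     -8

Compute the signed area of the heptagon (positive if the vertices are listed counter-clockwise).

Apply Gauss's area formula: 2A = Σ (x_i·y_{i+1} − x_{i+1}·y_i), indices taken mod 7.
Cross-terms: 56, 92, 72, 72, 19, 31, 11  ⇒  Σ = 353
Signed area = Σ/2 = 176.5 (positive ⇒ counter-clockwise traversal).

176.5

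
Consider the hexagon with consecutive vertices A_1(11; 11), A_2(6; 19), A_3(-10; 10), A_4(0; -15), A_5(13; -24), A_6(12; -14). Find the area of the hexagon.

Σ = (143) + (250) + (150) + (195) + (106) + (286) = 1130
Area = |Σ|/2 = 565.

565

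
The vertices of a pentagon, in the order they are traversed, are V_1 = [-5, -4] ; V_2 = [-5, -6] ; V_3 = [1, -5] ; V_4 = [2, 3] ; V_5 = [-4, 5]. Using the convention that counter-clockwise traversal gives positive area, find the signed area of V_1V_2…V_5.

58.5

Apply the shoelace (surveyor's) formula: 2A = Σ (x_i·y_{i+1} − x_{i+1}·y_i), indices taken mod 5.
V_1→V_2: (-5)(-6) − (-5)(-4) = 10
V_2→V_3: (-5)(-5) − (1)(-6) = 31
V_3→V_4: (1)(3) − (2)(-5) = 13
V_4→V_5: (2)(5) − (-4)(3) = 22
V_5→V_1: (-4)(-4) − (-5)(5) = 41
Σ = 117
Signed area = Σ/2 = 58.5 (positive ⇒ counter-clockwise traversal).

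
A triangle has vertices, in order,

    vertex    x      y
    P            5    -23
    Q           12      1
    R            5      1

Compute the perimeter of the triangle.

|PQ| = √((7)² + (24)²) = √625 = 25
|QR| = √((-7)² + (0)²) = √49 = 7
|RP| = √((0)² + (-24)²) = √576 = 24
Perimeter = 25 + 7 + 24 = 56.

56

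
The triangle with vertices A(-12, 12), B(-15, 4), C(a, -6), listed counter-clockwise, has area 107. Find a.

Write out the shoelace sum; only the two edges meeting at C involve a:
2·Area = [((-15)·(-6) − a·4) + (a·12 − (-12)·(-6))] + 132
       = 8·a + 150 = 214
⇒ a = 8.

8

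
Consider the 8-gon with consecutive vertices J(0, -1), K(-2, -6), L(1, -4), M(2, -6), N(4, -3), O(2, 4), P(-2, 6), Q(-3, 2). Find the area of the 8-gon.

45.5

Apply the surveyor's formula: 2A = Σ (x_i·y_{i+1} − x_{i+1}·y_i), indices taken mod 8.
Cross-terms: -2, 14, 2, 18, 22, 20, 14, 3  ⇒  Σ = 91
Area = |Σ|/2 = 45.5.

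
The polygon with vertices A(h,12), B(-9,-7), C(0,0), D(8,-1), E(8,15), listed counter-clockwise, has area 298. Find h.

-12

Write out the shoelace sum; only the two edges meeting at A involve h:
2·Area = [(8·12 − h·15) + (h·(-7) − (-9)·12)] + 128
       = -22·h + 332 = 596
⇒ h = -12.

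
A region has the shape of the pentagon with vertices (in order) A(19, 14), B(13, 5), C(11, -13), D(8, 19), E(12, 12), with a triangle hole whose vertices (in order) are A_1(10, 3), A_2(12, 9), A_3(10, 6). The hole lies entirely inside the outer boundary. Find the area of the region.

Outer boundary:
Apply Gauss's area formula: 2A = Σ (x_i·y_{i+1} − x_{i+1}·y_i), indices taken mod 5.
Cross-terms: -87, -224, 313, -132, -60  ⇒  Σ = -190
Area = |Σ|/2 = 95.
Hole:
Apply the shoelace formula: 2A = Σ (x_i·y_{i+1} − x_{i+1}·y_i), indices taken mod 3.
Σ = (54) + (-18) + (-30) = 6
Area = |Σ|/2 = 3.
Net area = 95 − 3 = 92.

92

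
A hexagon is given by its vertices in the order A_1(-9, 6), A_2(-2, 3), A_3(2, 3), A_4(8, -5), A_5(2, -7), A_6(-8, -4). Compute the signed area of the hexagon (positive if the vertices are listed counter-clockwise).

-127.5

Apply the surveyor's formula: 2A = Σ (x_i·y_{i+1} − x_{i+1}·y_i), indices taken mod 6.
Σ = (-15) + (-12) + (-34) + (-46) + (-64) + (-84) = -255
Signed area = Σ/2 = -127.5 (negative ⇒ clockwise traversal).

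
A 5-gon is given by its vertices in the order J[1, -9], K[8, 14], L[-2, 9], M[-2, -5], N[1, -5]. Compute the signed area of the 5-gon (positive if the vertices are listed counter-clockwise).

Apply Gauss's area formula: 2A = Σ (x_i·y_{i+1} − x_{i+1}·y_i), indices taken mod 5.
J→K: (1)(14) − (8)(-9) = 86
K→L: (8)(9) − (-2)(14) = 100
L→M: (-2)(-5) − (-2)(9) = 28
M→N: (-2)(-5) − (1)(-5) = 15
N→J: (1)(-9) − (1)(-5) = -4
Σ = 225
Signed area = Σ/2 = 112.5 (positive ⇒ counter-clockwise traversal).

112.5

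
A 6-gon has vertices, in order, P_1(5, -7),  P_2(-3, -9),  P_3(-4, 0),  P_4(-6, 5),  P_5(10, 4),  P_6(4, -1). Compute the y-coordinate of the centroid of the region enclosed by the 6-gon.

Apply the shoelace (surveyor's) formula. First the cross-terms c_i = x_i·y_{i+1} − x_{i+1}·y_i:
  -66, -36, -20, -74, -26, -23  ⇒  2A = -245, A = -122.5.
Then Σ (y_i + y_{i+1})·c_i = 720, so ȳ = 720 / (6·(-122.5)) = -48/49.

-48/49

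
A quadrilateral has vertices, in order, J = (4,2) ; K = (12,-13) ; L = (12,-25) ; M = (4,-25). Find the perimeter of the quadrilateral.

|JK| = √((8)² + (-15)²) = √289 = 17
|KL| = √((0)² + (-12)²) = √144 = 12
|LM| = √((-8)² + (0)²) = √64 = 8
|MJ| = √((0)² + (27)²) = √729 = 27
Perimeter = 17 + 12 + 8 + 27 = 64.

64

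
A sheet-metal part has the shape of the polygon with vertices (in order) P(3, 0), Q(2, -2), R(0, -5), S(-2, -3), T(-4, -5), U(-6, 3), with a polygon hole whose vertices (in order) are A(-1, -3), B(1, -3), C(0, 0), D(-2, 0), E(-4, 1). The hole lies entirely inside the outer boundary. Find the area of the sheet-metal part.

Outer boundary:
P→Q: (3)(-2) − (2)(0) = -6
Q→R: (2)(-5) − (0)(-2) = -10
R→S: (0)(-3) − (-2)(-5) = -10
S→T: (-2)(-5) − (-4)(-3) = -2
T→U: (-4)(3) − (-6)(-5) = -42
U→P: (-6)(0) − (3)(3) = -9
Σ = -79
Area = |Σ|/2 = 39.5.
Hole:
Cross-terms: 6, 0, 0, -2, 13  ⇒  Σ = 17
Area = |Σ|/2 = 8.5.
Net area = 39.5 − 8.5 = 31.

31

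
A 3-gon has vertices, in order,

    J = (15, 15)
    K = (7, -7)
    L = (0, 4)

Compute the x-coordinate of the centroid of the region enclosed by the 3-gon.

Apply the shoelace formula. First the cross-terms c_i = x_i·y_{i+1} − x_{i+1}·y_i:
  -210, 28, -60  ⇒  2A = -242, A = -121.
Then Σ (x_i + x_{i+1})·c_i = -5324, so x̄ = -5324 / (6·(-121)) = 22/3.

22/3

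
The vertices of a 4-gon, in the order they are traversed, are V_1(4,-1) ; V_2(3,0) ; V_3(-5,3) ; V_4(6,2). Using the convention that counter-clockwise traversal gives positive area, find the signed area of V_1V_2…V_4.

-15

V_1→V_2: (4)(0) − (3)(-1) = 3
V_2→V_3: (3)(3) − (-5)(0) = 9
V_3→V_4: (-5)(2) − (6)(3) = -28
V_4→V_1: (6)(-1) − (4)(2) = -14
Σ = -30
Signed area = Σ/2 = -15 (negative ⇒ clockwise traversal).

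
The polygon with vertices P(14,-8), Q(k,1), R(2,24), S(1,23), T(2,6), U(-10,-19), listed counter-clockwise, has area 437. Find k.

16

The doubled signed area Σ (x_i y_{i+1} − x_{i+1} y_i) is linear in k.
With k=0 it equals 362; the coefficient of k is 32 (from the two edges through Q).
So 32·k + 362 = 2·437 = 874 ⇒ k = 16.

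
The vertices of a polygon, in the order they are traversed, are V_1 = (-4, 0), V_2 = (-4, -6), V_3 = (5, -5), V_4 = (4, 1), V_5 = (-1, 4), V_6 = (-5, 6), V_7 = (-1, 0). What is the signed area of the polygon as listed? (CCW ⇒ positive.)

68

Apply the shoelace formula: 2A = Σ (x_i·y_{i+1} − x_{i+1}·y_i), indices taken mod 7.
V_1→V_2: (-4)(-6) − (-4)(0) = 24
V_2→V_3: (-4)(-5) − (5)(-6) = 50
V_3→V_4: (5)(1) − (4)(-5) = 25
V_4→V_5: (4)(4) − (-1)(1) = 17
V_5→V_6: (-1)(6) − (-5)(4) = 14
V_6→V_7: (-5)(0) − (-1)(6) = 6
V_7→V_1: (-1)(0) − (-4)(0) = 0
Σ = 136
Signed area = Σ/2 = 68 (positive ⇒ counter-clockwise traversal).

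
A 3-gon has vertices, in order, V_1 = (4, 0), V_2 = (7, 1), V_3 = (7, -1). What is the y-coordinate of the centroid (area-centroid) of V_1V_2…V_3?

Apply the shoelace (surveyor's) formula. First the cross-terms c_i = x_i·y_{i+1} − x_{i+1}·y_i:
  4, -14, 4  ⇒  2A = -6, A = -3.
Then Σ (y_i + y_{i+1})·c_i = 0, so ȳ = 0 / (6·(-3)) = 0.

0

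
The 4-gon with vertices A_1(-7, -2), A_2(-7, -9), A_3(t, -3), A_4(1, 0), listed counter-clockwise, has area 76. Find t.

9

The doubled signed area Σ (x_i y_{i+1} − x_{i+1} y_i) is linear in t.
With t=0 it equals 71; the coefficient of t is 9 (from the two edges through A_3).
So 9·t + 71 = 2·76 = 152 ⇒ t = 9.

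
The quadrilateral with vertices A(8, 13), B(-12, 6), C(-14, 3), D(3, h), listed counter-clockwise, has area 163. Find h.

Write out the shoelace sum; only the two edges meeting at D involve h:
2·Area = [((-14)·h − 3·3) + (3·13 − 8·h)] + 252
       = -22·h + 282 = 326
⇒ h = -2.

-2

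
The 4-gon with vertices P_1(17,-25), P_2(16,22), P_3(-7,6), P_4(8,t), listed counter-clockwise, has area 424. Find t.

The doubled signed area Σ (x_i y_{i+1} − x_{i+1} y_i) is linear in t.
With t=0 it equals 776; the coefficient of t is -24 (from the two edges through P_4).
So -24·t + 776 = 2·424 = 848 ⇒ t = -3.

-3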